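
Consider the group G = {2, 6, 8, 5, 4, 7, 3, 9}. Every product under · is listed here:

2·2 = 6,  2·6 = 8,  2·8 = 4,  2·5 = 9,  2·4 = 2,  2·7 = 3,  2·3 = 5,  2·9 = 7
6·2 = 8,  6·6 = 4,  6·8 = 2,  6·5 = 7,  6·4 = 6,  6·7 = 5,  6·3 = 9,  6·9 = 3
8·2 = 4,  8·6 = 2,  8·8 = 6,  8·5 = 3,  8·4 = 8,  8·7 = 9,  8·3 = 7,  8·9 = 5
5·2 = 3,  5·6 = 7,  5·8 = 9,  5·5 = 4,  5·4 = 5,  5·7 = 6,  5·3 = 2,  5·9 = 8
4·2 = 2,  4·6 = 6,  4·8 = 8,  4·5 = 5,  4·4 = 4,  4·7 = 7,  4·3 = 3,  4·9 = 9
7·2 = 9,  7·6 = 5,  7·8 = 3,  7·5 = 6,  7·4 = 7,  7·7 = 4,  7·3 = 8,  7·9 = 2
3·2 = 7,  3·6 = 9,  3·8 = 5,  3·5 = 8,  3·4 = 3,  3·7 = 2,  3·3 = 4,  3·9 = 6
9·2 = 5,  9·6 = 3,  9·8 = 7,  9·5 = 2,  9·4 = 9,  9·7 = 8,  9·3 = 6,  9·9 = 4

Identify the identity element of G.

The identity e satisfies e·x = x for all x, so its row in the table reproduces the column headers.
Row 4 reads: 2, 6, 8, 5, 4, 7, 3, 9 — exactly the header order. So 4 is the identity.

4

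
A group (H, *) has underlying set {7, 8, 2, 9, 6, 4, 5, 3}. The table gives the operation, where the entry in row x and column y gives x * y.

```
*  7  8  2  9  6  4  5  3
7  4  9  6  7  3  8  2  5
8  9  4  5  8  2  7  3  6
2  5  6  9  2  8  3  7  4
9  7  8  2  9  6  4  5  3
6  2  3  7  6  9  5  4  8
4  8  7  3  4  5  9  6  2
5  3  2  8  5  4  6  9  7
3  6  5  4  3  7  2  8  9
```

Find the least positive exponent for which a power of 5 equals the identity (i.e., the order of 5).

2

The identity element is 9 (its row matches the header).
5^1 = 5
5^2 = 5 * 5 = 9
The first power of 5 equal to the identity is 5^2, so ord(5) = 2.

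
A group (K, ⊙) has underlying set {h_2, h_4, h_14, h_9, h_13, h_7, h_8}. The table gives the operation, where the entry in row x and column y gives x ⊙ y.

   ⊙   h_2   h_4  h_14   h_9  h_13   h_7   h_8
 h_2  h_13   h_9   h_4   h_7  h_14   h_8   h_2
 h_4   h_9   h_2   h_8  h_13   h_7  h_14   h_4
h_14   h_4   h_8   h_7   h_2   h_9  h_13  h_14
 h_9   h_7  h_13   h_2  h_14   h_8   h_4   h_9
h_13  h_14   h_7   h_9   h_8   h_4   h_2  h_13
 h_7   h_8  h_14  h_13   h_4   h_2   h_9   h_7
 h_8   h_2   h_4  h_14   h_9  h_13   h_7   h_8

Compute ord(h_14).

The identity element is h_8 (its row matches the header).
h_14^1 = h_14
h_14^2 = h_14 ⊙ h_14 = h_7
h_14^3 = h_7 ⊙ h_14 = h_13
h_14^4 = h_13 ⊙ h_14 = h_9
h_14^5 = h_9 ⊙ h_14 = h_2
h_14^6 = h_2 ⊙ h_14 = h_4
h_14^7 = h_4 ⊙ h_14 = h_8
The first power of h_14 equal to the identity is h_14^7, so ord(h_14) = 7.
(Structurally, K here is isomorphic to the cyclic group Z_7.)

7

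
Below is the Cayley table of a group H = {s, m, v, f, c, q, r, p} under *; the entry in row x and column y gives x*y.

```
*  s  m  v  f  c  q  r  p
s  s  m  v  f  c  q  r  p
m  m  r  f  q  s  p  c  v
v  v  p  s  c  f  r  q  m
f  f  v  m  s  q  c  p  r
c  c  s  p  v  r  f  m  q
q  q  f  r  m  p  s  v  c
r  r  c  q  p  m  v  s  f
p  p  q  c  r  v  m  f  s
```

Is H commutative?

No

m*v = f but v*m = p.
Since m and v do not commute, H is not abelian.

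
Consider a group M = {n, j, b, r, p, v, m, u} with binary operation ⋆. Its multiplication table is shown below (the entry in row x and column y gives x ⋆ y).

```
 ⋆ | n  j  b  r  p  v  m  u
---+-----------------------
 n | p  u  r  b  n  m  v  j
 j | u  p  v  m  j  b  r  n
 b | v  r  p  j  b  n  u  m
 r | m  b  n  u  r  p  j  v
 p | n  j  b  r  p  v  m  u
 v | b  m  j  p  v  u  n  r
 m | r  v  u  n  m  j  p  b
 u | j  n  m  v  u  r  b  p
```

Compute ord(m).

The identity element is p (its row matches the header).
m^1 = m
m^2 = m ⋆ m = p
The first power of m equal to the identity is m^2, so ord(m) = 2.

2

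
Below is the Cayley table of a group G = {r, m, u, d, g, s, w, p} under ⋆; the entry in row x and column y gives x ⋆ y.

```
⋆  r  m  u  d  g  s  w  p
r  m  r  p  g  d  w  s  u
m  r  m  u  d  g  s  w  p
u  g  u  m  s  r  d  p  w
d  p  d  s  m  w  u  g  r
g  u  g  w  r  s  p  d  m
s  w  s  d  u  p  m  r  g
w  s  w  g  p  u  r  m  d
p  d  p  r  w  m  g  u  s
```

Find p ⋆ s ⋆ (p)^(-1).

s

The identity is m. In row p, the entry m sits in column g, so p^(-1) = g.
p ⋆ s = g
g ⋆ g = s
(Structurally, G here is isomorphic to the dihedral group D_4.)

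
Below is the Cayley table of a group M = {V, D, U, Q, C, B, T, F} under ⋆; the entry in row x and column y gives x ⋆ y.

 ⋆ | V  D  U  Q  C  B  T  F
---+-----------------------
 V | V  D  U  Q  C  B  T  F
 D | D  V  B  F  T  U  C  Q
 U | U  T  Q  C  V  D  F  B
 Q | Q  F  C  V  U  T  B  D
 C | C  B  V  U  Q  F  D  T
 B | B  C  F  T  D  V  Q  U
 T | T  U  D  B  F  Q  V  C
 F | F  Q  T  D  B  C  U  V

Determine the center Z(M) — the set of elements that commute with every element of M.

{Q, V}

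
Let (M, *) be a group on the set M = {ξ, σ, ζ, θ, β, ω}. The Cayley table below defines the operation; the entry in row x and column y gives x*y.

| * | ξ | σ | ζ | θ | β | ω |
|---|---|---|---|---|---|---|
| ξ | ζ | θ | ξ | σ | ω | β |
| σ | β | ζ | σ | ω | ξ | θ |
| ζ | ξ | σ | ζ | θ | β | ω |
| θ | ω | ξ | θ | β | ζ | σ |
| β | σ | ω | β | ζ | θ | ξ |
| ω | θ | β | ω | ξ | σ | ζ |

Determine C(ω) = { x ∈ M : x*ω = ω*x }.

{ζ, ω}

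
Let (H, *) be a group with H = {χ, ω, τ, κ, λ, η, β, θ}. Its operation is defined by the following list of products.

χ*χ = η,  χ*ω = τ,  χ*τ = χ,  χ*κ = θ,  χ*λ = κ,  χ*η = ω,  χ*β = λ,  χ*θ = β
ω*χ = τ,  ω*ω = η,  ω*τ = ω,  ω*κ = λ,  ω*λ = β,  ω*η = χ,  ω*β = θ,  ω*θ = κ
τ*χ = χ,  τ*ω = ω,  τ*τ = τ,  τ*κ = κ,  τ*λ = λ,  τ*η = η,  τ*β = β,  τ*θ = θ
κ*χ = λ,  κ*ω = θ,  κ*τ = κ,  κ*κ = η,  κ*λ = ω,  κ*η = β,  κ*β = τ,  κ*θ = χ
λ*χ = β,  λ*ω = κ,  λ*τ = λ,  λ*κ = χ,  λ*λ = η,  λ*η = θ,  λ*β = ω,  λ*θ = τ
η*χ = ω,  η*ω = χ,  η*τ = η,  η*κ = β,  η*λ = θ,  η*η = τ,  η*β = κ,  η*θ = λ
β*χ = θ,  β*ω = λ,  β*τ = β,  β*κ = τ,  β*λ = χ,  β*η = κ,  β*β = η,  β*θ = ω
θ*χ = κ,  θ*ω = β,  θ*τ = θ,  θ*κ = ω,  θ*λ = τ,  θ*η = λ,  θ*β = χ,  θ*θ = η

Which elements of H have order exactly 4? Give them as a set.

{β, θ, κ, λ, χ, ω}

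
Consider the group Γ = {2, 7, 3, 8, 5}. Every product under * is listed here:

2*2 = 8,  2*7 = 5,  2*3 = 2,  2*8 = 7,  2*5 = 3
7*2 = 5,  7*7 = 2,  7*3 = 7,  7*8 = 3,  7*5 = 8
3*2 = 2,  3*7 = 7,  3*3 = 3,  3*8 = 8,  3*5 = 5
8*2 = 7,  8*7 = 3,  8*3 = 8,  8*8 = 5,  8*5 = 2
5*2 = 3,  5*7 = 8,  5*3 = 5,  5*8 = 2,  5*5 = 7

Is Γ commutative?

Check whether the table is symmetric across its main diagonal.
Every entry (row x, col y) equals the entry (row y, col x), so Γ is abelian.

Yes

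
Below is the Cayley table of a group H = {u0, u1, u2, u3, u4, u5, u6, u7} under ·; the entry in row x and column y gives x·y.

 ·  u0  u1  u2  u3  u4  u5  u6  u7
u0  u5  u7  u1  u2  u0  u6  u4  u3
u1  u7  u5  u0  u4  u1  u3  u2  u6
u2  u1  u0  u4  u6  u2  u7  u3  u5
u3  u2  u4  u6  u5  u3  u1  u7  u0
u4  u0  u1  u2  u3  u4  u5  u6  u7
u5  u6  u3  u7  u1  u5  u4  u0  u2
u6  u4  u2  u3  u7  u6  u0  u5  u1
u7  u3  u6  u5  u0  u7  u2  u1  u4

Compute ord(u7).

The identity element is u4 (its row matches the header).
u7^1 = u7
u7^2 = u7·u7 = u4
The first power of u7 equal to the identity is u7^2, so ord(u7) = 2.
(Structurally, H here is isomorphic to Z_2 x Z_4.)

2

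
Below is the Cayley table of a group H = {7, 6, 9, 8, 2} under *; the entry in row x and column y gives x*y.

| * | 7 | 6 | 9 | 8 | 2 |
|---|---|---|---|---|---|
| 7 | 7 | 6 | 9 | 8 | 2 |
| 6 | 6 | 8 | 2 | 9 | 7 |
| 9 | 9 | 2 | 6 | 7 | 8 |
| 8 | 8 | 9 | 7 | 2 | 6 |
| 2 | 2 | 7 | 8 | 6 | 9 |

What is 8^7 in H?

8^1 = 8
8^2 = 8*8 = 2
8^3 = 2*8 = 6
8^4 = 6*8 = 9
8^5 = 9*8 = 7
8^6 = 7*8 = 8
8^7 = 8*8 = 2

2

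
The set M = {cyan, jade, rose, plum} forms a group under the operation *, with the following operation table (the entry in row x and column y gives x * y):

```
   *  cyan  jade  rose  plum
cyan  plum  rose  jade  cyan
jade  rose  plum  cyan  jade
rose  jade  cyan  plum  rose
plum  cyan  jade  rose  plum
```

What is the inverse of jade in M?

First locate the identity: row plum matches the header, so plum is the identity.
Scan row jade for plum: jade * jade = plum. Hence jade^(-1) = jade.

jade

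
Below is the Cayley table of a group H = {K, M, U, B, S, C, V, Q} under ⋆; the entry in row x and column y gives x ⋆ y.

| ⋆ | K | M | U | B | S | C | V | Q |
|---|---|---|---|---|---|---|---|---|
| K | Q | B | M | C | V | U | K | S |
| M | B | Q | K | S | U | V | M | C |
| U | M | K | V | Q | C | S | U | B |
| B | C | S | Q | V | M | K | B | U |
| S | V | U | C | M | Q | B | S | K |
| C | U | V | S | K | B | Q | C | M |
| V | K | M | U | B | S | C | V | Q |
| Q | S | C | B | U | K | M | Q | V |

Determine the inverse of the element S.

First locate the identity: row V matches the header, so V is the identity.
Scan row S for V: S ⋆ K = V. Hence S^(-1) = K.

K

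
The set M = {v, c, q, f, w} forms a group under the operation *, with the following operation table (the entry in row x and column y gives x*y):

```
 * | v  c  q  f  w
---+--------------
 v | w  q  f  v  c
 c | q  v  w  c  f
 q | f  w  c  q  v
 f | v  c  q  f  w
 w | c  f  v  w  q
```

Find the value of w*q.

Read row w, column q: w*q = v.

v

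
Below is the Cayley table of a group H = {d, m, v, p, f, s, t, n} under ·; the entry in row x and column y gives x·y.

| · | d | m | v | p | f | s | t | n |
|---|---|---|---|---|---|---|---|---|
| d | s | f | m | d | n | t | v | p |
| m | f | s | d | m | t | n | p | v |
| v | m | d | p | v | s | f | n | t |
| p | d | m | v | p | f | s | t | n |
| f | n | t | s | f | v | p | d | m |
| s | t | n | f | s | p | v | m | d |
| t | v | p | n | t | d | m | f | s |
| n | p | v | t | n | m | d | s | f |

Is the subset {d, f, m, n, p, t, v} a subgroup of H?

No

t·n = s, which is not in {d, f, m, n, p, t, v}.
The subset is not closed under ·, so it is not a subgroup.
(Structurally, H here is isomorphic to the cyclic group Z_8.)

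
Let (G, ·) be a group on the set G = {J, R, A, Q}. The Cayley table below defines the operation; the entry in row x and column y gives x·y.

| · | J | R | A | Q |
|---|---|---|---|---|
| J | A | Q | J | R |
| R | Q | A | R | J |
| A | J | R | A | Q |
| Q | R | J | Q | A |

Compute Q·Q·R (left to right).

R

Q·Q = A
A·R = R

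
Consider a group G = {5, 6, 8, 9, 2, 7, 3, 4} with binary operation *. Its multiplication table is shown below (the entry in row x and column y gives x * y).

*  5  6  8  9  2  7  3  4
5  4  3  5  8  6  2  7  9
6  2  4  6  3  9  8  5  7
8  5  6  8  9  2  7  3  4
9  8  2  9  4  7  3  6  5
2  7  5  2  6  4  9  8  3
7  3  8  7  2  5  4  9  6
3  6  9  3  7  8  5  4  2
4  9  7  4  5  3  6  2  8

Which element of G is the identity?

8

The identity e satisfies e * x = x for all x, so its row in the table reproduces the column headers.
Row 8 reads: 5, 6, 8, 9, 2, 7, 3, 4 — exactly the header order. So 8 is the identity.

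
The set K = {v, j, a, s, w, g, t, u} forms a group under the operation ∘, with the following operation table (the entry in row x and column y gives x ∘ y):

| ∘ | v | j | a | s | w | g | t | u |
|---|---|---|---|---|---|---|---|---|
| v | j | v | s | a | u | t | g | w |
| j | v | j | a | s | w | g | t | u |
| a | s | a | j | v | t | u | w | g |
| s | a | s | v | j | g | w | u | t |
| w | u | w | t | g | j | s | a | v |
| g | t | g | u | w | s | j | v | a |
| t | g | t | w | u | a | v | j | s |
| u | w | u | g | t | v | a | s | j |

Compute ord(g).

The identity element is j (its row matches the header).
g^1 = g
g^2 = g ∘ g = j
The first power of g equal to the identity is g^2, so ord(g) = 2.
(Structurally, K here is isomorphic to the elementary abelian group (Z_2)^3.)

2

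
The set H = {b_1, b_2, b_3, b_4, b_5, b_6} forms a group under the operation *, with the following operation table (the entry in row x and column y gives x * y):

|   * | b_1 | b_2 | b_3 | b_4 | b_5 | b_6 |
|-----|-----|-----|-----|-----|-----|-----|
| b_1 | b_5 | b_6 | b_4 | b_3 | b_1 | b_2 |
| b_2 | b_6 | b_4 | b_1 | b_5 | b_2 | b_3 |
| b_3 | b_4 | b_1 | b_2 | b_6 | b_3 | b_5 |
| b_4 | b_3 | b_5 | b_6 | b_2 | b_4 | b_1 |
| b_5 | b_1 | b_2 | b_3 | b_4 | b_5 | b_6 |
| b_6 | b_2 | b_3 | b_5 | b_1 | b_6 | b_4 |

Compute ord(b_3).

The identity element is b_5 (its row matches the header).
b_3^1 = b_3
b_3^2 = b_3 * b_3 = b_2
b_3^3 = b_2 * b_3 = b_1
b_3^4 = b_1 * b_3 = b_4
b_3^5 = b_4 * b_3 = b_6
b_3^6 = b_6 * b_3 = b_5
The first power of b_3 equal to the identity is b_3^6, so ord(b_3) = 6.

6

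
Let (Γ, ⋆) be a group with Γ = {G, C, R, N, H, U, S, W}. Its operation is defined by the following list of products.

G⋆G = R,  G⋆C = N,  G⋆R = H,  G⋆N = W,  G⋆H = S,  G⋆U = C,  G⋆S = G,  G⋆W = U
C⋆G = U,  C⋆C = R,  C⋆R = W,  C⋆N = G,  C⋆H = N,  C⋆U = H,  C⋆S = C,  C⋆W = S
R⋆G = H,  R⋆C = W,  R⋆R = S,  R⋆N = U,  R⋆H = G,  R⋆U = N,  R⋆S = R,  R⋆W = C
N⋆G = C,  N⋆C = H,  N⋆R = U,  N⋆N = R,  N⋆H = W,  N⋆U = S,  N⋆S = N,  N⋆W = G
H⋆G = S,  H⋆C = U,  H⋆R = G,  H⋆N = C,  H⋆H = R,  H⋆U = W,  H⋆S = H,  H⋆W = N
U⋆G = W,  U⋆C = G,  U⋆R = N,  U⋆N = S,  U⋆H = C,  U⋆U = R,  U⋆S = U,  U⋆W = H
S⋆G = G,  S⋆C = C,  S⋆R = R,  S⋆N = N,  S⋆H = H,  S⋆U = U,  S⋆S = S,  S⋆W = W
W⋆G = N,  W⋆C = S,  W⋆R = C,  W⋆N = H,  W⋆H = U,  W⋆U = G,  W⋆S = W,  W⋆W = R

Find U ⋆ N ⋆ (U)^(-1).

The identity is S. In row U, the entry S sits in column N, so U^(-1) = N.
U ⋆ N = S
S ⋆ N = N

N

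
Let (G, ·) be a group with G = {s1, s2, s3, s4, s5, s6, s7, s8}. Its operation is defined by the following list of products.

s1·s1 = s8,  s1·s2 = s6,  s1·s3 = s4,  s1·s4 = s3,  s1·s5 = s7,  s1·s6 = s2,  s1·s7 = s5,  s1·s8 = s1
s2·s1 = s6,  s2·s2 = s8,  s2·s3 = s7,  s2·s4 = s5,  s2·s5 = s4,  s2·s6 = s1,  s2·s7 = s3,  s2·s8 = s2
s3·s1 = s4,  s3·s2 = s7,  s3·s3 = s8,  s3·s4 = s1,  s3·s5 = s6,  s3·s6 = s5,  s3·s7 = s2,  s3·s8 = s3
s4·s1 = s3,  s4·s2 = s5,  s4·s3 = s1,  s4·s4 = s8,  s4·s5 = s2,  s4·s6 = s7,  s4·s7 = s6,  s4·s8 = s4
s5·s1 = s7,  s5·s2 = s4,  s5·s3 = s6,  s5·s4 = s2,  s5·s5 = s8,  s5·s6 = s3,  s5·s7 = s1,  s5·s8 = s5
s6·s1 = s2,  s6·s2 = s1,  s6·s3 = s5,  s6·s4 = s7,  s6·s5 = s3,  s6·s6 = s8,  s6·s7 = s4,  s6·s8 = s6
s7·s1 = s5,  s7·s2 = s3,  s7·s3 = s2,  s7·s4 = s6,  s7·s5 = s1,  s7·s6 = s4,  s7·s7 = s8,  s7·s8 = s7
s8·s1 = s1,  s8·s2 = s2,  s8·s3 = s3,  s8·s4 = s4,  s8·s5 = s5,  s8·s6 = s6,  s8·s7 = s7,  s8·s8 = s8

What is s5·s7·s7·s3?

s5·s7 = s1
s1·s7 = s5
s5·s3 = s6

s6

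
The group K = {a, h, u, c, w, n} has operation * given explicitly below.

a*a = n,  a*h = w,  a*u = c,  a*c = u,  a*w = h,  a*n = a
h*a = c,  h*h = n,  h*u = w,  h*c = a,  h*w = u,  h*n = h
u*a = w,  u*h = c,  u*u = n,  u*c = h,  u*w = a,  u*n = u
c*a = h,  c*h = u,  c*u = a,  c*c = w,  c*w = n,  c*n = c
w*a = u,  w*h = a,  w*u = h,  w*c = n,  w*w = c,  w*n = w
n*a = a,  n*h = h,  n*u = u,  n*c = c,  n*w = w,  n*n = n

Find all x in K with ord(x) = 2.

{a, h, u}

Identity is n. Compute the order of each non-identity element by repeated multiplication:
  a: a → n  (order 2)
  h: h → n  (order 2)
  u: u → n  (order 2)
  c: c → w → n  (order 3)
  w: w → c → n  (order 3)
Elements of order 2: {a, h, u}.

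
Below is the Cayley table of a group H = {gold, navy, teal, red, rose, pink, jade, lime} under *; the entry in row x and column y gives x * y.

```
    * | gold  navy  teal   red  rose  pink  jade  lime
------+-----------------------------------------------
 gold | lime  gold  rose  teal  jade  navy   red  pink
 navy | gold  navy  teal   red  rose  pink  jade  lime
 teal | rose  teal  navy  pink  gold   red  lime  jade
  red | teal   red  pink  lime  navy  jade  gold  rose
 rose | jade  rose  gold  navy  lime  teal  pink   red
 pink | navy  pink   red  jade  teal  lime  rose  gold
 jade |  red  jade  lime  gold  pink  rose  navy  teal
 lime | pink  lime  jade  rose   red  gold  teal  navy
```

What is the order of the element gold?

The identity element is navy (its row matches the header).
gold^1 = gold
gold^2 = gold * gold = lime
gold^3 = lime * gold = pink
gold^4 = pink * gold = navy
The first power of gold equal to the identity is gold^4, so ord(gold) = 4.

4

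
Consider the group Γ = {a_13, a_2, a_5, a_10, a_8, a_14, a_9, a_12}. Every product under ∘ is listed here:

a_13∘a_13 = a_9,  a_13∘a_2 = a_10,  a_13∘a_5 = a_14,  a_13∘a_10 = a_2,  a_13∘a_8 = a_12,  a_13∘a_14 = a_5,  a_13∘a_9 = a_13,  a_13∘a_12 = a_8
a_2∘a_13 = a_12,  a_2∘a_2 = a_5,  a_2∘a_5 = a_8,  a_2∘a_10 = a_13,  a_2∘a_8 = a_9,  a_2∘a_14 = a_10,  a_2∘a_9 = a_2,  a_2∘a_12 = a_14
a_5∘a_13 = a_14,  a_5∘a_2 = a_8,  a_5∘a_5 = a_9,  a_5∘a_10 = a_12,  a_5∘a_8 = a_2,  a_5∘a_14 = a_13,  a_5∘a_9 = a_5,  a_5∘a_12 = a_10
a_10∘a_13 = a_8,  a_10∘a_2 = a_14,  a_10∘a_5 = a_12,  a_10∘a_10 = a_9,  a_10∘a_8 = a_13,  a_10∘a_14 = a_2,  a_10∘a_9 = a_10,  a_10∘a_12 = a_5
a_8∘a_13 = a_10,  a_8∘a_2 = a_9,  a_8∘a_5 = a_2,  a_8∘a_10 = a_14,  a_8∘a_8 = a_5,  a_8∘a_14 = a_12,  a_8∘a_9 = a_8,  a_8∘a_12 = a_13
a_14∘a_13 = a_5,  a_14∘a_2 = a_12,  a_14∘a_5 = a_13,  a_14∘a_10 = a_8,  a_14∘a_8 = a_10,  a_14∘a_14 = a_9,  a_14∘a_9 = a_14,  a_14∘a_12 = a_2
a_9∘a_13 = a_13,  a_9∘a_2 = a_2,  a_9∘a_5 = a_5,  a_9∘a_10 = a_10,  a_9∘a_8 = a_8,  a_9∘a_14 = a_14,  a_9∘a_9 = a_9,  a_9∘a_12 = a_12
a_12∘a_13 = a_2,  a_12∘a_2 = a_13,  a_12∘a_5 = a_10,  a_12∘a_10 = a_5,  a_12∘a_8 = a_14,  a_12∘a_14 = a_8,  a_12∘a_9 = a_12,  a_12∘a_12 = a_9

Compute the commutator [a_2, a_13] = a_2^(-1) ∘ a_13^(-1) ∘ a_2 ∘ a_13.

Identity is a_9; from the table a_2^(-1) = a_8 and a_13^(-1) = a_13.
a_8 ∘ a_13 = a_10
a_10 ∘ a_2 = a_14
a_14 ∘ a_13 = a_5

a_5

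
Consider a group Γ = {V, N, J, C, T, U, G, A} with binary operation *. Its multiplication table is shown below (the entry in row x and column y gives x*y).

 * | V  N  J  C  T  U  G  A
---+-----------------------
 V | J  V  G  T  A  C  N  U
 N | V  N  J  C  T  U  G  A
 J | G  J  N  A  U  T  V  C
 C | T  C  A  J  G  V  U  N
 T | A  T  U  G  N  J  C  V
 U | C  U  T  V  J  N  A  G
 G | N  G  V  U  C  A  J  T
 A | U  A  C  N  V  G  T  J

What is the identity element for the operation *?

N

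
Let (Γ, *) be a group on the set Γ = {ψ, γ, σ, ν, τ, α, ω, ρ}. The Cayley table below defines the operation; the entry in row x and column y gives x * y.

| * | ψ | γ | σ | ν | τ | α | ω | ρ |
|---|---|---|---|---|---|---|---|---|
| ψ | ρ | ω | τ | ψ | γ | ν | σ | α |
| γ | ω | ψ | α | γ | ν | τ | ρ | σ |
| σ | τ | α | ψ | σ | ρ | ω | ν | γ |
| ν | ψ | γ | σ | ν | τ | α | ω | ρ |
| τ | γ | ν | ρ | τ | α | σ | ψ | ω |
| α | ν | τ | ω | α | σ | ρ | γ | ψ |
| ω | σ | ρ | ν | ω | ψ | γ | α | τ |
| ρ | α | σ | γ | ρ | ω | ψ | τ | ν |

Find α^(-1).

First locate the identity: row ν matches the header, so ν is the identity.
Scan row α for ν: α * ψ = ν. Hence α^(-1) = ψ.
(Structurally, Γ here is isomorphic to the cyclic group Z_8.)

ψ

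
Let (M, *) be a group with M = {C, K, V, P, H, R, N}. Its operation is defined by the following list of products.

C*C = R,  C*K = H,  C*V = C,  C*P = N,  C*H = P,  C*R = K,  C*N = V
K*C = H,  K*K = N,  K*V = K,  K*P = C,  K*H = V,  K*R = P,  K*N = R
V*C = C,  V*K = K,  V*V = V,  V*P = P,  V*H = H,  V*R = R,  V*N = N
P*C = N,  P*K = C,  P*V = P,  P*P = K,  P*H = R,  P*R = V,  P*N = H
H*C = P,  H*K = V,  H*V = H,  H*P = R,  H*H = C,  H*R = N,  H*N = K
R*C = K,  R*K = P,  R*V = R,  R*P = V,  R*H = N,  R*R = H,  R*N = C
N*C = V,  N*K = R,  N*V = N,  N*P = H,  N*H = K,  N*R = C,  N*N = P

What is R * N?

Read row R, column N: R * N = C.

C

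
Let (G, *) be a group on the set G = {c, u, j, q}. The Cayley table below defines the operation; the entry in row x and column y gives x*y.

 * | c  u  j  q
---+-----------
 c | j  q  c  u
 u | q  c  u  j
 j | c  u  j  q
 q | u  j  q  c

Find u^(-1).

First locate the identity: row j matches the header, so j is the identity.
Scan row u for j: u*q = j. Hence u^(-1) = q.

q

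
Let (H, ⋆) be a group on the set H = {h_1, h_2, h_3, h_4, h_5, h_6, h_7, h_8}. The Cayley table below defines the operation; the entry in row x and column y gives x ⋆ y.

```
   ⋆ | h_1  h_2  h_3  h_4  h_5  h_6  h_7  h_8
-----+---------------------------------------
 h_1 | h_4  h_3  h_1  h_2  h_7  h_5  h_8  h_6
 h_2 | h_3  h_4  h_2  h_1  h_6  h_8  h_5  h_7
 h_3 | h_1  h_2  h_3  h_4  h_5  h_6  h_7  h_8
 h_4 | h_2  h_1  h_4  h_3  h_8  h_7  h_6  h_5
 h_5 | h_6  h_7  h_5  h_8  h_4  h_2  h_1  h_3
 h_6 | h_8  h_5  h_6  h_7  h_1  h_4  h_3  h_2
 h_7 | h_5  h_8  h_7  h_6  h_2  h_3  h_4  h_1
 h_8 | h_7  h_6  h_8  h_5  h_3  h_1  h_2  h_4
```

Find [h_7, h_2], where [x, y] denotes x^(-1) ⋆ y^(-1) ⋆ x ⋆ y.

Identity is h_3; from the table h_7^(-1) = h_6 and h_2^(-1) = h_1.
h_6 ⋆ h_1 = h_8
h_8 ⋆ h_7 = h_2
h_2 ⋆ h_2 = h_4

h_4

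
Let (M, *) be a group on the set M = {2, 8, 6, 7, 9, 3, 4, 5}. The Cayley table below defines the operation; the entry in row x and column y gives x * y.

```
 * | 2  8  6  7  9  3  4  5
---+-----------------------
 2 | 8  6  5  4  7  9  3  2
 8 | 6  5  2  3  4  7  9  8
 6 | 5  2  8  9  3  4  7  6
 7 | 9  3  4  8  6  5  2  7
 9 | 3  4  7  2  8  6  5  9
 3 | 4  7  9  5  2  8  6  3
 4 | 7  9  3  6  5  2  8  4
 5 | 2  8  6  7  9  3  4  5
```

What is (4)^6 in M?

4^1 = 4
4^2 = 4 * 4 = 8
4^3 = 8 * 4 = 9
4^4 = 9 * 4 = 5
4^5 = 5 * 4 = 4
4^6 = 4 * 4 = 8
(Structurally, M here is isomorphic to the quaternion group Q_8.)

8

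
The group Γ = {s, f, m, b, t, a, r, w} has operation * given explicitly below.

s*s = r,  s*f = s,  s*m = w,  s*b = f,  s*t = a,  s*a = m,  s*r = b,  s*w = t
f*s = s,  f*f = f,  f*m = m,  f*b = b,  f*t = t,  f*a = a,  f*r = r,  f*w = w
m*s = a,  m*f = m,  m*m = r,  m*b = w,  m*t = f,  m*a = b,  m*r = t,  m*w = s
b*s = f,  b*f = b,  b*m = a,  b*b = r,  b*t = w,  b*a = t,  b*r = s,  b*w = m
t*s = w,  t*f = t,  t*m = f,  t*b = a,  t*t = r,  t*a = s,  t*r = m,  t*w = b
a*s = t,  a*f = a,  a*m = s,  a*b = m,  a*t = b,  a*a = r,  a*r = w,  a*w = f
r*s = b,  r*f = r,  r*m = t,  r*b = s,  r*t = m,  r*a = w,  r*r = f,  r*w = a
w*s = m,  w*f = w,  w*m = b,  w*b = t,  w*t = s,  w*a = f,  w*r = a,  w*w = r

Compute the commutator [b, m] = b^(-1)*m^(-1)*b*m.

r

Identity is f; from the table b^(-1) = s and m^(-1) = t.
s*t = a
a*b = m
m*m = r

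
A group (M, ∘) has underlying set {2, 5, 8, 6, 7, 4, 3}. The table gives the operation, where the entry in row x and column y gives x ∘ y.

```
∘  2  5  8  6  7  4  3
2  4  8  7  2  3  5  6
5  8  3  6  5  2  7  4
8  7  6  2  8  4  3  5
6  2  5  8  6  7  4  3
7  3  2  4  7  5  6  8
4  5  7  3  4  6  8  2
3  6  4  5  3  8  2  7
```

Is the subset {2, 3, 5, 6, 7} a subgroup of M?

5 ∘ 3 = 4, which is not in {2, 3, 5, 6, 7}.
The subset is not closed under ∘, so it is not a subgroup.

No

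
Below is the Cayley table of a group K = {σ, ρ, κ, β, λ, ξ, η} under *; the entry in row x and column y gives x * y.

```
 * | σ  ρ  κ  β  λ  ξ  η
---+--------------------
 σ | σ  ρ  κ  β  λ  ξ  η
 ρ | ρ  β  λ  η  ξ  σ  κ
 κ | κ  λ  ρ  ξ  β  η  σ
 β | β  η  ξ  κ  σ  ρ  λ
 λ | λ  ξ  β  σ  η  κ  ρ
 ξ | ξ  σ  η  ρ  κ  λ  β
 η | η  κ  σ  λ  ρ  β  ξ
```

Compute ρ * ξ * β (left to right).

ρ * ξ = σ
σ * β = β
(Structurally, K here is isomorphic to the cyclic group Z_7.)

β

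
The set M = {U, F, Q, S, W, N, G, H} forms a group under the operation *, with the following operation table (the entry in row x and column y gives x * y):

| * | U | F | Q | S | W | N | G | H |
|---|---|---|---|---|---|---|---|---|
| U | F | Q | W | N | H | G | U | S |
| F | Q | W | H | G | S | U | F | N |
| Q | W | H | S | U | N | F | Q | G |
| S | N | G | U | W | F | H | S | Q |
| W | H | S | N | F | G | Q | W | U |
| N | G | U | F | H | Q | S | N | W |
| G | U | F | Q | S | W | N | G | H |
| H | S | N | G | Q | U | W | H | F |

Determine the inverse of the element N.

U

First locate the identity: row G matches the header, so G is the identity.
Scan row N for G: N * U = G. Hence N^(-1) = U.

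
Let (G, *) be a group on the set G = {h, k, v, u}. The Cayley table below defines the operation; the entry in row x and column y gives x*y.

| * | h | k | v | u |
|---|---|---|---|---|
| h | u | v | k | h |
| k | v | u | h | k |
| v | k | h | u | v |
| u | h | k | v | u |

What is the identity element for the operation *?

u

The identity e satisfies e*x = x for all x, so its row in the table reproduces the column headers.
Row u reads: h, k, v, u — exactly the header order. So u is the identity.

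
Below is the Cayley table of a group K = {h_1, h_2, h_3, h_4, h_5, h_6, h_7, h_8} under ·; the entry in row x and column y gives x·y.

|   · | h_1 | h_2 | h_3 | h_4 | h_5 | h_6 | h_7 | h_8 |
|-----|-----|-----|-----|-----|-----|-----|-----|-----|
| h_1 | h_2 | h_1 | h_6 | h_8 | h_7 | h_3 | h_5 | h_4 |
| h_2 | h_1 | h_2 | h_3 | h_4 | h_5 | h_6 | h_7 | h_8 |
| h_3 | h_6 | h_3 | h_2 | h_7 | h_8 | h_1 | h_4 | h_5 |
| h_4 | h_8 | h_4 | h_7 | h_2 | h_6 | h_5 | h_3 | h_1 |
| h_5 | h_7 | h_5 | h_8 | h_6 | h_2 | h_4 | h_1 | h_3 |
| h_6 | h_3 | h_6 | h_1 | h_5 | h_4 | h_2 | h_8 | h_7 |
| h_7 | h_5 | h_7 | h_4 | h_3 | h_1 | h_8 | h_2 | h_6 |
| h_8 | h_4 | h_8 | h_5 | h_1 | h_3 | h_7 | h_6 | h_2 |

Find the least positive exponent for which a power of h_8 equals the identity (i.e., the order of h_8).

The identity element is h_2 (its row matches the header).
h_8^1 = h_8
h_8^2 = h_8·h_8 = h_2
The first power of h_8 equal to the identity is h_8^2, so ord(h_8) = 2.
(Structurally, K here is isomorphic to the elementary abelian group (Z_2)^3.)

2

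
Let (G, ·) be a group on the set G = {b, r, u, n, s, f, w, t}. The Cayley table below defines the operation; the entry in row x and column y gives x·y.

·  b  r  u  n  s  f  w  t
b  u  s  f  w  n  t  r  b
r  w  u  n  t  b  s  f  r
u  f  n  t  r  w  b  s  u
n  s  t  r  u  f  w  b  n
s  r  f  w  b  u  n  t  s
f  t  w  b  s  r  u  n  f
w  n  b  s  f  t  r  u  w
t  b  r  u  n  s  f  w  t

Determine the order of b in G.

4

The identity element is t (its row matches the header).
b^1 = b
b^2 = b·b = u
b^3 = u·b = f
b^4 = f·b = t
The first power of b equal to the identity is b^4, so ord(b) = 4.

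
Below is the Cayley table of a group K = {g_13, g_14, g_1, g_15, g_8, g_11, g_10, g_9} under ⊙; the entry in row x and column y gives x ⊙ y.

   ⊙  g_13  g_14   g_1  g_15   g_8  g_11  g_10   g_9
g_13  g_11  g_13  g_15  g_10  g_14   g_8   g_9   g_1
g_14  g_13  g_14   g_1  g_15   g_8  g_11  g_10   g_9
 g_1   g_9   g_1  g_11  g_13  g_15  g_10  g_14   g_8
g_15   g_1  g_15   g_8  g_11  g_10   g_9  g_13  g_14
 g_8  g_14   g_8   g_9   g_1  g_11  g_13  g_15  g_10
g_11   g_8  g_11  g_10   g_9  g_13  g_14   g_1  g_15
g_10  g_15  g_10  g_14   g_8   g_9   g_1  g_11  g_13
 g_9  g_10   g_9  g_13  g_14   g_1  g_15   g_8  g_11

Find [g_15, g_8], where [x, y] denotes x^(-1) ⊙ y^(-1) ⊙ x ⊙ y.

Identity is g_14; from the table g_15^(-1) = g_9 and g_8^(-1) = g_13.
g_9 ⊙ g_13 = g_10
g_10 ⊙ g_15 = g_8
g_8 ⊙ g_8 = g_11

g_11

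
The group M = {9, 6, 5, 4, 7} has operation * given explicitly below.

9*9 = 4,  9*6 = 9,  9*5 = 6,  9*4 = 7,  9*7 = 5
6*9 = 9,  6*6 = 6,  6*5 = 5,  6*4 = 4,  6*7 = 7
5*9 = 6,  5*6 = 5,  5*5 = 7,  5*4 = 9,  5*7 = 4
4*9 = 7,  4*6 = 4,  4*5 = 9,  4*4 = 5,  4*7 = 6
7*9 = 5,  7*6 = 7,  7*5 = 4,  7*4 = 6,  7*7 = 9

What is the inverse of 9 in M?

First locate the identity: row 6 matches the header, so 6 is the identity.
Scan row 9 for 6: 9*5 = 6. Hence 9^(-1) = 5.
(Structurally, M here is isomorphic to the cyclic group Z_5.)

5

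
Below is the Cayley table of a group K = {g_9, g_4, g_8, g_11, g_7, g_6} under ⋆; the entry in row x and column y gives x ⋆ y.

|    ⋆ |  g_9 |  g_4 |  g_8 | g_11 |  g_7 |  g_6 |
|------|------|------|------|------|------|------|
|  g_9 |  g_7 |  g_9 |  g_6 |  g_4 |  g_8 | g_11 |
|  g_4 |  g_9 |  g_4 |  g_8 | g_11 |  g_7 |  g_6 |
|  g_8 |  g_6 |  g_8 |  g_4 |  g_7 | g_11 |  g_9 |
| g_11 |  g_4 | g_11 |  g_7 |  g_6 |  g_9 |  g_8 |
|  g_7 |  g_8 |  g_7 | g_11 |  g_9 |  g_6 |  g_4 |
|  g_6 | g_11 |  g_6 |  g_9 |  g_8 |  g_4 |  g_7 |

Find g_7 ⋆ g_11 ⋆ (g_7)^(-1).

g_11

The identity is g_4. In row g_7, the entry g_4 sits in column g_6, so g_7^(-1) = g_6.
g_7 ⋆ g_11 = g_9
g_9 ⋆ g_6 = g_11
(Structurally, K here is isomorphic to the cyclic group Z_6.)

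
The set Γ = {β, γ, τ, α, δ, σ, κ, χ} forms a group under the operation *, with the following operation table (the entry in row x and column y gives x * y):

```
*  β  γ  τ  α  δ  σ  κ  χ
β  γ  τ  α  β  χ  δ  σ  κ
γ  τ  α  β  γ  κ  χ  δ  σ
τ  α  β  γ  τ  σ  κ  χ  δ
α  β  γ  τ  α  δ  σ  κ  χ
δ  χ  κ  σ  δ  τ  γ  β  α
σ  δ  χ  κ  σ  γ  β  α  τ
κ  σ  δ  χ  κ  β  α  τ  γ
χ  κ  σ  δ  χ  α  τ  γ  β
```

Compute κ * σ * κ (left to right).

κ * σ = α
α * κ = κ
(Structurally, Γ here is isomorphic to the cyclic group Z_8.)

κ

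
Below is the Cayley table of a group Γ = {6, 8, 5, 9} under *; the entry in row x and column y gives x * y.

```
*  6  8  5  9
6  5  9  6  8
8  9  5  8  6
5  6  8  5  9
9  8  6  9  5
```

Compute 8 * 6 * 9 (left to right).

5

8 * 6 = 9
9 * 9 = 5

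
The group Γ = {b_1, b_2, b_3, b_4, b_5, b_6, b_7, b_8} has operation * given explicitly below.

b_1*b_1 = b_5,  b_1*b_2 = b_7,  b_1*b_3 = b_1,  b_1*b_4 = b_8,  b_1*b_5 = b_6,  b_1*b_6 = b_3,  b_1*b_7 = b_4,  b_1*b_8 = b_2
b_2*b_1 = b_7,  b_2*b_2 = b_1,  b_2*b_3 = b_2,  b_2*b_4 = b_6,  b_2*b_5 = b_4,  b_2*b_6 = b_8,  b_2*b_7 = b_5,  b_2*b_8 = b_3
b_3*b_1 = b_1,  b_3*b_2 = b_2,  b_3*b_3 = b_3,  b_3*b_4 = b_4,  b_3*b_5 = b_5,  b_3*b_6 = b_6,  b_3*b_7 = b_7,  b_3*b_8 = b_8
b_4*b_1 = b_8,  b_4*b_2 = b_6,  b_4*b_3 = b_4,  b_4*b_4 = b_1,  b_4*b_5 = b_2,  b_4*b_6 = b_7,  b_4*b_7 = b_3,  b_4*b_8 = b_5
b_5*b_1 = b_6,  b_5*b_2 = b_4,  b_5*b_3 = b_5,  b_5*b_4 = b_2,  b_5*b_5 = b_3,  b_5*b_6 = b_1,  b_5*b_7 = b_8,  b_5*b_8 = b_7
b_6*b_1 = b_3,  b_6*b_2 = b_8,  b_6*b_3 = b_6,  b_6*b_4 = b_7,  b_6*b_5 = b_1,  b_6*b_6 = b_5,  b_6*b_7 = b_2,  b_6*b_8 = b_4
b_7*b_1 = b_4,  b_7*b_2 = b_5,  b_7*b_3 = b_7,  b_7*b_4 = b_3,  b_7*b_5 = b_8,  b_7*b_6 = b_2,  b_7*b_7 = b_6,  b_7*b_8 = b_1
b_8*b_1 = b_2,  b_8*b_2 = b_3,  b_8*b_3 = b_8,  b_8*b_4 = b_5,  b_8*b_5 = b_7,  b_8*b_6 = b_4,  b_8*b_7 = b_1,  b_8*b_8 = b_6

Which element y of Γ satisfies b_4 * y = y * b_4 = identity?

b_7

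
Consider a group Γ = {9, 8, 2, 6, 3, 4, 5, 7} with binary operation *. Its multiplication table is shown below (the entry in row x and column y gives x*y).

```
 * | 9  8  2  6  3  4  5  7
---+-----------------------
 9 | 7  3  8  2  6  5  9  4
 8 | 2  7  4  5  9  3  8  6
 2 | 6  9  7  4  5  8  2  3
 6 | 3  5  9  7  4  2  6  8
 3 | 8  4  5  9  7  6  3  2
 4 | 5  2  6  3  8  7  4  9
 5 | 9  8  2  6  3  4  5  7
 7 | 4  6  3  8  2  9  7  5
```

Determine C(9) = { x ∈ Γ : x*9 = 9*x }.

{4, 5, 7, 9}

Compare row 9 with column 9 entry by entry.
4*9 = 5 = 9*4, so 4 commutes with 9.
3*9 = 8 but 9*3 = 6, so 3 does not.
Collecting the elements that commute with 9: C(9) = {4, 5, 7, 9}.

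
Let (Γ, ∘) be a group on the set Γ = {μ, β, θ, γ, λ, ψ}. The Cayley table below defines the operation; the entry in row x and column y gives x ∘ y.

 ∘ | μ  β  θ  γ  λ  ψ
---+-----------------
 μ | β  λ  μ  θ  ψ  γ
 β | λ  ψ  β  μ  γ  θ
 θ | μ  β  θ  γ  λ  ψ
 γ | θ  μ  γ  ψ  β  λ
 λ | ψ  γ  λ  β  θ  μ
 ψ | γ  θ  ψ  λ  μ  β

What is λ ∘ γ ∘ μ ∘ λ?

θ

λ ∘ γ = β
β ∘ μ = λ
λ ∘ λ = θ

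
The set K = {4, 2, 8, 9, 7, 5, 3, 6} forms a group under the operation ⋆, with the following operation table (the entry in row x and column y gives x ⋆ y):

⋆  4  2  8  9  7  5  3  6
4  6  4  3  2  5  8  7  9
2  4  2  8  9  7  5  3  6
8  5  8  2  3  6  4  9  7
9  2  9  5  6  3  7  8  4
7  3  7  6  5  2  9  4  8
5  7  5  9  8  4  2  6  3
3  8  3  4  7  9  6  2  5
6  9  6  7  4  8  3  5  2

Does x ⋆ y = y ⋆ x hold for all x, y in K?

9 ⋆ 7 = 3 but 7 ⋆ 9 = 5.
Since 9 and 7 do not commute, K is not abelian.

No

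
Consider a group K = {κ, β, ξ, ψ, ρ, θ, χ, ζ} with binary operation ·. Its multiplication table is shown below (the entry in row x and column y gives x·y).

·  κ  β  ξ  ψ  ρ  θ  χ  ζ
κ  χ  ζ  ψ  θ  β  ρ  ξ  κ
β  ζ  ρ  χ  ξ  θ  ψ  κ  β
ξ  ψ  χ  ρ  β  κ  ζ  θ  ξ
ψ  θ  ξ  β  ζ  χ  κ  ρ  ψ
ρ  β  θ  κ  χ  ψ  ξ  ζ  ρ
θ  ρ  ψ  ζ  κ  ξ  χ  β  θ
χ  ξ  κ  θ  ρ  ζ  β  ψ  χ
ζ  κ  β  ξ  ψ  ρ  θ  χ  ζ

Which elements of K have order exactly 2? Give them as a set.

Identity is ζ. Compute the order of each non-identity element by repeated multiplication:
  κ: κ → χ → ξ → ψ → θ → ρ → β → ζ  (order 8)
  β: β → ρ → θ → ψ → ξ → χ → κ → ζ  (order 8)
  ξ: ξ → ρ → κ → ψ → β → χ → θ → ζ  (order 8)
  ψ: ψ → ζ  (order 2)
  ρ: ρ → ψ → χ → ζ  (order 4)
  θ: θ → χ → β → ψ → κ → ρ → ξ → ζ  (order 8)
  χ: χ → ψ → ρ → ζ  (order 4)
Elements of order 2: {ψ}.
(Structurally, K here is isomorphic to the cyclic group Z_8.)

{ψ}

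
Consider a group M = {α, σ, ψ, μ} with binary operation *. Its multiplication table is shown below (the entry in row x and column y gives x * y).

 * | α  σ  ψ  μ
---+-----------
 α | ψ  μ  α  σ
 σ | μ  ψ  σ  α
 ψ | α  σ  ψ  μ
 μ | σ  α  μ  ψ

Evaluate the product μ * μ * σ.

μ * μ = ψ
ψ * σ = σ

σ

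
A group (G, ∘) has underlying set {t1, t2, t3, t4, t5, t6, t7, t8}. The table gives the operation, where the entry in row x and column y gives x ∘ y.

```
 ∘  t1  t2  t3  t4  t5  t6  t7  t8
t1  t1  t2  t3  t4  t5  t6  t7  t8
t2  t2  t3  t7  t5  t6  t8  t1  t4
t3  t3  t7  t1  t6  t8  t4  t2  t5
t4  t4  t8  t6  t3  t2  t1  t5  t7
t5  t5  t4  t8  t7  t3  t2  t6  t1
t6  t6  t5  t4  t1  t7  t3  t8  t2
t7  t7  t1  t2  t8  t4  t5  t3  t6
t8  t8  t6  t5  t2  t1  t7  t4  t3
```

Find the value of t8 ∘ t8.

Read row t8, column t8: t8 ∘ t8 = t3.

t3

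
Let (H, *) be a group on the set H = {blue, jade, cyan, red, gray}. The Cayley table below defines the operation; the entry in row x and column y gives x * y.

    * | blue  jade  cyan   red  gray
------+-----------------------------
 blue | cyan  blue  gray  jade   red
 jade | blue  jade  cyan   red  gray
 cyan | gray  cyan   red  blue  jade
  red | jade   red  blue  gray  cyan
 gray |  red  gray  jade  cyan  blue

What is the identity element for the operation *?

The identity e satisfies e * x = x for all x, so its row in the table reproduces the column headers.
Row jade reads: blue, jade, cyan, red, gray — exactly the header order. So jade is the identity.
(Structurally, H here is isomorphic to the cyclic group Z_5.)

jade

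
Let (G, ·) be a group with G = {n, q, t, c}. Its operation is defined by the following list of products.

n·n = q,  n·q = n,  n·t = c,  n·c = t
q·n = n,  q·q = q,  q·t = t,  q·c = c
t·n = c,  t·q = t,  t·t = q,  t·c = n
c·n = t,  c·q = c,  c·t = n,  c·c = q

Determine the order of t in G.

The identity element is q (its row matches the header).
t^1 = t
t^2 = t·t = q
The first power of t equal to the identity is t^2, so ord(t) = 2.

2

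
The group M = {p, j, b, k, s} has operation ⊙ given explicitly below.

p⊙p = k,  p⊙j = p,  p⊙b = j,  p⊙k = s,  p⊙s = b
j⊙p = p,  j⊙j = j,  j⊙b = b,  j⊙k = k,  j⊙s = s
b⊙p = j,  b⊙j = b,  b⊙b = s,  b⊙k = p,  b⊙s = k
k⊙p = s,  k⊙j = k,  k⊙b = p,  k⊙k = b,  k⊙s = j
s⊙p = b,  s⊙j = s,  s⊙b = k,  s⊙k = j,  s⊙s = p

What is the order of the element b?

5

The identity element is j (its row matches the header).
b^1 = b
b^2 = b ⊙ b = s
b^3 = s ⊙ b = k
b^4 = k ⊙ b = p
b^5 = p ⊙ b = j
The first power of b equal to the identity is b^5, so ord(b) = 5.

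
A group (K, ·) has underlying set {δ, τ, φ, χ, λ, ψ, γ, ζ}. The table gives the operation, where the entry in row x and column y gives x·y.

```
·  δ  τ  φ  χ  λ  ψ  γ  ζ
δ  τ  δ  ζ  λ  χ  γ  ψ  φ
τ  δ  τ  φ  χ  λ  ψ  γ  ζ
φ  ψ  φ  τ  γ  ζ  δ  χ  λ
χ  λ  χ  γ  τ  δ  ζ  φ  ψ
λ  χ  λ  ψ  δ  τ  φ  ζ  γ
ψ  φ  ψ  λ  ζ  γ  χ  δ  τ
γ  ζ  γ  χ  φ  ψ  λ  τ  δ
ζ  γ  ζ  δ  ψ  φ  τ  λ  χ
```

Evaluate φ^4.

τ

φ^1 = φ
φ^2 = φ·φ = τ
φ^3 = τ·φ = φ
φ^4 = φ·φ = τ
(Structurally, K here is isomorphic to the dihedral group D_4.)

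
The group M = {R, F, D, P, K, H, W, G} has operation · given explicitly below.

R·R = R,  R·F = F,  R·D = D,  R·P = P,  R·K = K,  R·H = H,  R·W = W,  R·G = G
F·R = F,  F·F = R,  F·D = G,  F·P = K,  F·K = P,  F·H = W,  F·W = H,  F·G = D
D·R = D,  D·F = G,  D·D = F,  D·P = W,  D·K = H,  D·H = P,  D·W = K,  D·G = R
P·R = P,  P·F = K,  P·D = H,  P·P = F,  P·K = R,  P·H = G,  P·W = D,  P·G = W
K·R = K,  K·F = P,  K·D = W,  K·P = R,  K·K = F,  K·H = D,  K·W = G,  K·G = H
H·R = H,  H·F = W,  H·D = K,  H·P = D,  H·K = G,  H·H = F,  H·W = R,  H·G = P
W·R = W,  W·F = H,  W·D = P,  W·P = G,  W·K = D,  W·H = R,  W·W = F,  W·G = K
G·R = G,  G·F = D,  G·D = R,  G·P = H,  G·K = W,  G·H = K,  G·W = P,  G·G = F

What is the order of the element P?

4

The identity element is R (its row matches the header).
P^1 = P
P^2 = P·P = F
P^3 = F·P = K
P^4 = K·P = R
The first power of P equal to the identity is P^4, so ord(P) = 4.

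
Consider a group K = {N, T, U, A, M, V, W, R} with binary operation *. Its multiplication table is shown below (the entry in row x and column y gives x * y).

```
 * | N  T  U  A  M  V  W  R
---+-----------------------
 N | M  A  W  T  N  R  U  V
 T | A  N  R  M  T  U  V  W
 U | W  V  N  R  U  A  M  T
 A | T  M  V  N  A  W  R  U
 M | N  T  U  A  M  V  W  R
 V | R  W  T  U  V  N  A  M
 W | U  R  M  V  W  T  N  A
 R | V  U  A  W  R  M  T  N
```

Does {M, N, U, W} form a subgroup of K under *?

{M, N, U, W} contains the identity M.
Checking products: every product of two elements of {M, N, U, W} (read from the table) lies in {M, N, U, W}, so the set is closed.
In a finite group, a nonempty closed subset is a subgroup. So {M, N, U, W} ≤ K.

Yes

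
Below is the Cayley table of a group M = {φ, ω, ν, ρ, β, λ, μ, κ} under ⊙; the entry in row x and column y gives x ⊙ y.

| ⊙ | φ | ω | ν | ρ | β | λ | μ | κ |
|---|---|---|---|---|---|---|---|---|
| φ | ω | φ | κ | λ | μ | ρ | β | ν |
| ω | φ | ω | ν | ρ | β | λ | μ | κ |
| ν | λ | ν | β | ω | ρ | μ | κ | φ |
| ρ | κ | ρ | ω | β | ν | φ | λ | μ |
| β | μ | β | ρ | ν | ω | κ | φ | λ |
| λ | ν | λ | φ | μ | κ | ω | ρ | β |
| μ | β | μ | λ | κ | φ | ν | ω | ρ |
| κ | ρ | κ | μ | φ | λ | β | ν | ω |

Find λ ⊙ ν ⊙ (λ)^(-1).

The identity is ω. In row λ, the entry ω sits in column λ, so λ^(-1) = λ.
λ ⊙ ν = φ
φ ⊙ λ = ρ

ρ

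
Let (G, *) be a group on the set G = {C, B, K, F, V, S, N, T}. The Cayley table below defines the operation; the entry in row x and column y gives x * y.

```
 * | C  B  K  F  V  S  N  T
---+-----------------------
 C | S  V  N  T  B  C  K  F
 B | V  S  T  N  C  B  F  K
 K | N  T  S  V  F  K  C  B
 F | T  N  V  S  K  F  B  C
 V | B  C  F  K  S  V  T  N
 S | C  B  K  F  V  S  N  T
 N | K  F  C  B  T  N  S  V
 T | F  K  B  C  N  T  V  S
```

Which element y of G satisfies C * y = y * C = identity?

C

First locate the identity: row S matches the header, so S is the identity.
Scan row C for S: C * C = S. Hence C^(-1) = C.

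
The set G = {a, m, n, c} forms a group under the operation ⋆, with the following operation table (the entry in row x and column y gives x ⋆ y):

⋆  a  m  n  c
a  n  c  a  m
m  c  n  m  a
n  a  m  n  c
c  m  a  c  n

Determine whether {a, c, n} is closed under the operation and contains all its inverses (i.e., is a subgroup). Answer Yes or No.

a ⋆ c = m, which is not in {a, c, n}.
The subset is not closed under ⋆, so it is not a subgroup.
(Structurally, G here is isomorphic to the Klein four-group V_4.)

No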